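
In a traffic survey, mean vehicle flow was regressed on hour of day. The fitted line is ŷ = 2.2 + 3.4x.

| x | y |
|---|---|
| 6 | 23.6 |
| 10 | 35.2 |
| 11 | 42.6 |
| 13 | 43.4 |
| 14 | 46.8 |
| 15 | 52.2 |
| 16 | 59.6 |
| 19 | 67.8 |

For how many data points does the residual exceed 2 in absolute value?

x=6: ŷ = 2.2 + 3.4·6 = 22.6; r = 23.6 − 22.6 = 1
x=10: ŷ = 2.2 + 3.4·10 = 36.2; r = 35.2 − 36.2 = -1
x=11: ŷ = 2.2 + 3.4·11 = 39.6; r = 42.6 − 39.6 = 3
x=13: ŷ = 2.2 + 3.4·13 = 46.4; r = 43.4 − 46.4 = -3
x=14: ŷ = 2.2 + 3.4·14 = 49.8; r = 46.8 − 49.8 = -3
x=15: ŷ = 2.2 + 3.4·15 = 53.2; r = 52.2 − 53.2 = -1
x=16: ŷ = 2.2 + 3.4·16 = 56.6; r = 59.6 − 56.6 = 3
x=19: ŷ = 2.2 + 3.4·19 = 66.8; r = 67.8 − 66.8 = 1
|r| > 2: x=11 (|r|=3), x=13 (|r|=3), x=14 (|r|=3), x=16 (|r|=3) → 4

4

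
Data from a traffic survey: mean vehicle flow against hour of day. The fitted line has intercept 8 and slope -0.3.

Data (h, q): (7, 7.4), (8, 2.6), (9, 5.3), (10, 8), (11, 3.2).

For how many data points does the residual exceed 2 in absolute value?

2

h=7: ŷ = 8 − 0.3·7 = 5.9; e = 7.4 − 5.9 = 1.5
h=8: ŷ = 8 − 0.3·8 = 5.6; e = 2.6 − 5.6 = -3
h=9: ŷ = 8 − 0.3·9 = 5.3; e = 5.3 − 5.3 = 0
h=10: ŷ = 8 − 0.3·10 = 5; e = 8 − 5 = 3
h=11: ŷ = 8 − 0.3·11 = 4.7; e = 3.2 − 4.7 = -1.5
|e| > 2: h=8 (|e|=3), h=10 (|e|=3) → 2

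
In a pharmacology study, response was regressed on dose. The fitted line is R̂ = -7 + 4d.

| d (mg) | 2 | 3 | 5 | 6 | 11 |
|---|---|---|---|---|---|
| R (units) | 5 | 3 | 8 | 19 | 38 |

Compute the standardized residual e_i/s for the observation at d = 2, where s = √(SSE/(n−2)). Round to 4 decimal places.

d=2: R̂ = -7 + 4·2 = 1; e = 5 − 1 = 4
d=3: R̂ = -7 + 4·3 = 5; e = 3 − 5 = -2
d=5: R̂ = -7 + 4·5 = 13; e = 8 − 13 = -5
d=6: R̂ = -7 + 4·6 = 17; e = 19 − 17 = 2
d=11: R̂ = -7 + 4·11 = 37; e = 38 − 37 = 1
SSE = 16 + 4 + 25 + 4 + 1 = 50
s = √(50/3) = 4.08248
e/s = 4 / 4.08248 = 0.9798

0.9798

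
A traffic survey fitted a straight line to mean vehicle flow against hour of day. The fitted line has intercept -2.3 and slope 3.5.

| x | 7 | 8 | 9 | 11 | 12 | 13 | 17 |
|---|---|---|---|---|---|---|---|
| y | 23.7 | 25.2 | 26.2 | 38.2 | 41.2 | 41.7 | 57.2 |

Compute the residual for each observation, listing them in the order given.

1.5, -0.5, -3, 2, 1.5, -1.5, 0

x=7: ŷ = -2.3 + 3.5·7 = 22.2; r = 23.7 − 22.2 = 1.5
x=8: ŷ = -2.3 + 3.5·8 = 25.7; r = 25.2 − 25.7 = -0.5
x=9: ŷ = -2.3 + 3.5·9 = 29.2; r = 26.2 − 29.2 = -3
x=11: ŷ = -2.3 + 3.5·11 = 36.2; r = 38.2 − 36.2 = 2
x=12: ŷ = -2.3 + 3.5·12 = 39.7; r = 41.2 − 39.7 = 1.5
x=13: ŷ = -2.3 + 3.5·13 = 43.2; r = 41.7 − 43.2 = -1.5
x=17: ŷ = -2.3 + 3.5·17 = 57.2; r = 57.2 − 57.2 = 0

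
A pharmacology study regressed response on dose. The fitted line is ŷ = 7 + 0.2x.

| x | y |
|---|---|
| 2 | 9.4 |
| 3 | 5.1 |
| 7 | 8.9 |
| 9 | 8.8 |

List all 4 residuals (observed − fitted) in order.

2, -2.5, 0.5, 0

x=2: ŷ = 7 + 0.2·2 = 7.4; e = 9.4 − 7.4 = 2
x=3: ŷ = 7 + 0.2·3 = 7.6; e = 5.1 − 7.6 = -2.5
x=7: ŷ = 7 + 0.2·7 = 8.4; e = 8.9 − 8.4 = 0.5
x=9: ŷ = 7 + 0.2·9 = 8.8; e = 8.8 − 8.8 = 0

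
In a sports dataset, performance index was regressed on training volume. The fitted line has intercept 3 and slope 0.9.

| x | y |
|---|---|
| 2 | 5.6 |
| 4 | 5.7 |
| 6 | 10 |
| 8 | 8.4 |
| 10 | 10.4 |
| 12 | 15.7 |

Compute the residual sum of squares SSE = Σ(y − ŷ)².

SSE = 13.42

x=2: ŷ = 3 + 0.9·2 = 4.8; e = 5.6 − 4.8 = 0.8
x=4: ŷ = 3 + 0.9·4 = 6.6; e = 5.7 − 6.6 = -0.9
x=6: ŷ = 3 + 0.9·6 = 8.4; e = 10 − 8.4 = 1.6
x=8: ŷ = 3 + 0.9·8 = 10.2; e = 8.4 − 10.2 = -1.8
x=10: ŷ = 3 + 0.9·10 = 12; e = 10.4 − 12 = -1.6
x=12: ŷ = 3 + 0.9·12 = 13.8; e = 15.7 − 13.8 = 1.9
SSE = 0.64 + 0.81 + 2.56 + 3.24 + 2.56 + 3.61 = 13.42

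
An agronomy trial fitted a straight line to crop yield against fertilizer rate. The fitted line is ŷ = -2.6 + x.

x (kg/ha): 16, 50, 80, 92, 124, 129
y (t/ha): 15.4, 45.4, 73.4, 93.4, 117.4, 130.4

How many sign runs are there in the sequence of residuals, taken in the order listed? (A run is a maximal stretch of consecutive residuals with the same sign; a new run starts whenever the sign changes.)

x=16: ŷ = -2.6 + 16 = 13.4; e = 15.4 − 13.4 = 2
x=50: ŷ = -2.6 + 50 = 47.4; e = 45.4 − 47.4 = -2
x=80: ŷ = -2.6 + 80 = 77.4; e = 73.4 − 77.4 = -4
x=92: ŷ = -2.6 + 92 = 89.4; e = 93.4 − 89.4 = 4
x=124: ŷ = -2.6 + 124 = 121.4; e = 117.4 − 121.4 = -4
x=129: ŷ = -2.6 + 129 = 126.4; e = 130.4 − 126.4 = 4
Signs: + − − + − +
Runs: +×1, −×2, +×1, −×1, +×1 → 5

5 runs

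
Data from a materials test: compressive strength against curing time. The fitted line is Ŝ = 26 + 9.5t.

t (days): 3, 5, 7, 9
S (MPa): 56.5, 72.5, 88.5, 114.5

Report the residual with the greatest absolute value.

t=3: Ŝ = 26 + 9.5·3 = 54.5; e = 56.5 − 54.5 = 2
t=5: Ŝ = 26 + 9.5·5 = 73.5; e = 72.5 − 73.5 = -1
t=7: Ŝ = 26 + 9.5·7 = 92.5; e = 88.5 − 92.5 = -4
t=9: Ŝ = 26 + 9.5·9 = 111.5; e = 114.5 − 111.5 = 3
Largest |e| is 4 at t = 7, residual -4.

e = -4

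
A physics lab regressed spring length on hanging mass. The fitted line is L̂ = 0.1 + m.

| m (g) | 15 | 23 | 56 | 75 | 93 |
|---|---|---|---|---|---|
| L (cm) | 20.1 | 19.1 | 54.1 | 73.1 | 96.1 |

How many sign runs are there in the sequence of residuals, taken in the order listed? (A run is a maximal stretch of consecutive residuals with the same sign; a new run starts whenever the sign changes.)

3 runs

m=15: L̂ = 0.1 + 15 = 15.1; e = 20.1 − 15.1 = 5
m=23: L̂ = 0.1 + 23 = 23.1; e = 19.1 − 23.1 = -4
m=56: L̂ = 0.1 + 56 = 56.1; e = 54.1 − 56.1 = -2
m=75: L̂ = 0.1 + 75 = 75.1; e = 73.1 − 75.1 = -2
m=93: L̂ = 0.1 + 93 = 93.1; e = 96.1 − 93.1 = 3
Signs: + − − − +
Runs: +×1, −×3, +×1 → 3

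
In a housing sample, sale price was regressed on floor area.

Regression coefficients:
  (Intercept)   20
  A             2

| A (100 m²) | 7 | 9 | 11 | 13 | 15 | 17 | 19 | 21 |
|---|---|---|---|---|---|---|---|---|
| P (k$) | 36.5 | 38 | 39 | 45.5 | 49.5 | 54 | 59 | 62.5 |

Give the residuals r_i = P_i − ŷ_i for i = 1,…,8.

A=7: ŷ = 20 + 2·7 = 34; r = 36.5 − 34 = 2.5
A=9: ŷ = 20 + 2·9 = 38; r = 38 − 38 = 0
A=11: ŷ = 20 + 2·11 = 42; r = 39 − 42 = -3
A=13: ŷ = 20 + 2·13 = 46; r = 45.5 − 46 = -0.5
A=15: ŷ = 20 + 2·15 = 50; r = 49.5 − 50 = -0.5
A=17: ŷ = 20 + 2·17 = 54; r = 54 − 54 = 0
A=19: ŷ = 20 + 2·19 = 58; r = 59 − 58 = 1
A=21: ŷ = 20 + 2·21 = 62; r = 62.5 − 62 = 0.5

2.5, 0, -3, -0.5, -0.5, 0, 1, 0.5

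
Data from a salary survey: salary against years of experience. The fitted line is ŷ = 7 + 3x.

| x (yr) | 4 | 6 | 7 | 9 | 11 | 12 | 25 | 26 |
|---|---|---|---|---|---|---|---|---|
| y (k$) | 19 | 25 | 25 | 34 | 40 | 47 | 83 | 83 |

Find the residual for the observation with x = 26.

ŷ = 7 + 3·26 = 85
e = 83 − 85 = -2

e = -2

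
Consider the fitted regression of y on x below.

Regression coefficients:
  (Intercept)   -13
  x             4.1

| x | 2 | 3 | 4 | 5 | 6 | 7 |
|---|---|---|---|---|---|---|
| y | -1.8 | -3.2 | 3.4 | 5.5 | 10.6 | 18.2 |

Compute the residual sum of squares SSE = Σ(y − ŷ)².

SSE = 26.5

x=2: ŷ = -13 + 4.1·2 = -4.8; e = -1.8 − (-4.8) = 3
x=3: ŷ = -13 + 4.1·3 = -0.7; e = -3.2 − (-0.7) = -2.5
x=4: ŷ = -13 + 4.1·4 = 3.4; e = 3.4 − 3.4 = 0
x=5: ŷ = -13 + 4.1·5 = 7.5; e = 5.5 − 7.5 = -2
x=6: ŷ = -13 + 4.1·6 = 11.6; e = 10.6 − 11.6 = -1
x=7: ŷ = -13 + 4.1·7 = 15.7; e = 18.2 − 15.7 = 2.5
SSE = 9 + 6.25 + 0 + 4 + 1 + 6.25 = 26.5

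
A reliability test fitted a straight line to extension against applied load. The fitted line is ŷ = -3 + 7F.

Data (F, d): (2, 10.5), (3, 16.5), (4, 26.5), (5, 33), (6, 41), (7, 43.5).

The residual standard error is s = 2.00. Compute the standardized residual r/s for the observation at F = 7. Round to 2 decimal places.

ŷ = -3 + 7·7 = 46
r = 43.5 − 46 = -2.5
r/s = -2.5 / 2.00 = -1.25

-1.25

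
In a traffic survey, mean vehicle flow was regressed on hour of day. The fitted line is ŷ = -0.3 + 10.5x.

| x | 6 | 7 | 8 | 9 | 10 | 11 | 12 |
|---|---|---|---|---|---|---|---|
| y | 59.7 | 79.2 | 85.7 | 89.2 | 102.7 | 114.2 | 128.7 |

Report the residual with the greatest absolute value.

x=6: ŷ = -0.3 + 10.5·6 = 62.7; r = 59.7 − 62.7 = -3
x=7: ŷ = -0.3 + 10.5·7 = 73.2; r = 79.2 − 73.2 = 6
x=8: ŷ = -0.3 + 10.5·8 = 83.7; r = 85.7 − 83.7 = 2
x=9: ŷ = -0.3 + 10.5·9 = 94.2; r = 89.2 − 94.2 = -5
x=10: ŷ = -0.3 + 10.5·10 = 104.7; r = 102.7 − 104.7 = -2
x=11: ŷ = -0.3 + 10.5·11 = 115.2; r = 114.2 − 115.2 = -1
x=12: ŷ = -0.3 + 10.5·12 = 125.7; r = 128.7 − 125.7 = 3
Largest |r| is 6 at x = 7, residual 6.

r = 6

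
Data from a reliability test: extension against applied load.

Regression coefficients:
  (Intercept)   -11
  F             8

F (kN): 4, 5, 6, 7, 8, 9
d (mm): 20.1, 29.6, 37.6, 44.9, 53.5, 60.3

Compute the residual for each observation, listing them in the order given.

-0.9, 0.6, 0.6, -0.1, 0.5, -0.7

F=4: d̂ = -11 + 8·4 = 21; r = 20.1 − 21 = -0.9
F=5: d̂ = -11 + 8·5 = 29; r = 29.6 − 29 = 0.6
F=6: d̂ = -11 + 8·6 = 37; r = 37.6 − 37 = 0.6
F=7: d̂ = -11 + 8·7 = 45; r = 44.9 − 45 = -0.1
F=8: d̂ = -11 + 8·8 = 53; r = 53.5 − 53 = 0.5
F=9: d̂ = -11 + 8·9 = 61; r = 60.3 − 61 = -0.7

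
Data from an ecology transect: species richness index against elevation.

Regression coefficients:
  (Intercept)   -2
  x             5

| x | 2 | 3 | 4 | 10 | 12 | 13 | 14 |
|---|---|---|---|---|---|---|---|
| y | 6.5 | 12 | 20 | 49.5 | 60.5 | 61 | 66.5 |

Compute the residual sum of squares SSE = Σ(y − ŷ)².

SSE = 22

x=2: ŷ = -2 + 5·2 = 8; r = 6.5 − 8 = -1.5
x=3: ŷ = -2 + 5·3 = 13; r = 12 − 13 = -1
x=4: ŷ = -2 + 5·4 = 18; r = 20 − 18 = 2
x=10: ŷ = -2 + 5·10 = 48; r = 49.5 − 48 = 1.5
x=12: ŷ = -2 + 5·12 = 58; r = 60.5 − 58 = 2.5
x=13: ŷ = -2 + 5·13 = 63; r = 61 − 63 = -2
x=14: ŷ = -2 + 5·14 = 68; r = 66.5 − 68 = -1.5
SSE = 2.25 + 1 + 4 + 2.25 + 6.25 + 4 + 2.25 = 22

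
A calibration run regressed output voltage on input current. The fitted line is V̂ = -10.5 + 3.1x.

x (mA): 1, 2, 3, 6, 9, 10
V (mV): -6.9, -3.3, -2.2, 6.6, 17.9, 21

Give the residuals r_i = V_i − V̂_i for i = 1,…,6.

x=1: V̂ = -10.5 + 3.1·1 = -7.4; r = -6.9 − (-7.4) = 0.5
x=2: V̂ = -10.5 + 3.1·2 = -4.3; r = -3.3 − (-4.3) = 1
x=3: V̂ = -10.5 + 3.1·3 = -1.2; r = -2.2 − (-1.2) = -1
x=6: V̂ = -10.5 + 3.1·6 = 8.1; r = 6.6 − 8.1 = -1.5
x=9: V̂ = -10.5 + 3.1·9 = 17.4; r = 17.9 − 17.4 = 0.5
x=10: V̂ = -10.5 + 3.1·10 = 20.5; r = 21 − 20.5 = 0.5

0.5, 1, -1, -1.5, 0.5, 0.5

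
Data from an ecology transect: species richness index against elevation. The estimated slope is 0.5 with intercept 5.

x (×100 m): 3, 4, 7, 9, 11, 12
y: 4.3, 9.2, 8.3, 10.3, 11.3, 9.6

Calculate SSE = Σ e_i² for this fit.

x=3: ŷ = 5 + 0.5·3 = 6.5; e = 4.3 − 6.5 = -2.2
x=4: ŷ = 5 + 0.5·4 = 7; e = 9.2 − 7 = 2.2
x=7: ŷ = 5 + 0.5·7 = 8.5; e = 8.3 − 8.5 = -0.2
x=9: ŷ = 5 + 0.5·9 = 9.5; e = 10.3 − 9.5 = 0.8
x=11: ŷ = 5 + 0.5·11 = 10.5; e = 11.3 − 10.5 = 0.8
x=12: ŷ = 5 + 0.5·12 = 11; e = 9.6 − 11 = -1.4
SSE = 4.84 + 4.84 + 0.04 + 0.64 + 0.64 + 1.96 = 12.96

SSE = 12.96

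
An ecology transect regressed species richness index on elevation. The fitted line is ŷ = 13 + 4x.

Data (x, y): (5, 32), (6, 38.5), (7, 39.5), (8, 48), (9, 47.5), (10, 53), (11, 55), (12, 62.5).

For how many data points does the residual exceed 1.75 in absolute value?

2

x=5: ŷ = 13 + 4·5 = 33; r = 32 − 33 = -1
x=6: ŷ = 13 + 4·6 = 37; r = 38.5 − 37 = 1.5
x=7: ŷ = 13 + 4·7 = 41; r = 39.5 − 41 = -1.5
x=8: ŷ = 13 + 4·8 = 45; r = 48 − 45 = 3
x=9: ŷ = 13 + 4·9 = 49; r = 47.5 − 49 = -1.5
x=10: ŷ = 13 + 4·10 = 53; r = 53 − 53 = 0
x=11: ŷ = 13 + 4·11 = 57; r = 55 − 57 = -2
x=12: ŷ = 13 + 4·12 = 61; r = 62.5 − 61 = 1.5
|r| > 1.75: x=8 (|r|=3), x=11 (|r|=2) → 2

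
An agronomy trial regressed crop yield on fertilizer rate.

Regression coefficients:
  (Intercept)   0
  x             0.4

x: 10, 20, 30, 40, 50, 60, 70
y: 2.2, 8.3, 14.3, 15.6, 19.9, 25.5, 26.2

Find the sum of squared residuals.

x=10: ŷ = 0.4·10 = 4; e = 2.2 − 4 = -1.8
x=20: ŷ = 0.4·20 = 8; e = 8.3 − 8 = 0.3
x=30: ŷ = 0.4·30 = 12; e = 14.3 − 12 = 2.3
x=40: ŷ = 0.4·40 = 16; e = 15.6 − 16 = -0.4
x=50: ŷ = 0.4·50 = 20; e = 19.9 − 20 = -0.1
x=60: ŷ = 0.4·60 = 24; e = 25.5 − 24 = 1.5
x=70: ŷ = 0.4·70 = 28; e = 26.2 − 28 = -1.8
SSE = 3.24 + 0.09 + 5.29 + 0.16 + 0.01 + 2.25 + 3.24 = 14.28

SSE = 14.28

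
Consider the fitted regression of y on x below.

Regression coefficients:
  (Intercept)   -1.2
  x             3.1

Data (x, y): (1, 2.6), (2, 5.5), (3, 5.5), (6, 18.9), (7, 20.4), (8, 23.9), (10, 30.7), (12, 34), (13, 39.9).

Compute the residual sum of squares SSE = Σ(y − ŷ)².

x=1: ŷ = -1.2 + 3.1·1 = 1.9; e = 2.6 − 1.9 = 0.7
x=2: ŷ = -1.2 + 3.1·2 = 5; e = 5.5 − 5 = 0.5
x=3: ŷ = -1.2 + 3.1·3 = 8.1; e = 5.5 − 8.1 = -2.6
x=6: ŷ = -1.2 + 3.1·6 = 17.4; e = 18.9 − 17.4 = 1.5
x=7: ŷ = -1.2 + 3.1·7 = 20.5; e = 20.4 − 20.5 = -0.1
x=8: ŷ = -1.2 + 3.1·8 = 23.6; e = 23.9 − 23.6 = 0.3
x=10: ŷ = -1.2 + 3.1·10 = 29.8; e = 30.7 − 29.8 = 0.9
x=12: ŷ = -1.2 + 3.1·12 = 36; e = 34 − 36 = -2
x=13: ŷ = -1.2 + 3.1·13 = 39.1; e = 39.9 − 39.1 = 0.8
SSE = 0.49 + 0.25 + 6.76 + 2.25 + 0.01 + 0.09 + 0.81 + 4 + 0.64 = 15.3

SSE = 15.3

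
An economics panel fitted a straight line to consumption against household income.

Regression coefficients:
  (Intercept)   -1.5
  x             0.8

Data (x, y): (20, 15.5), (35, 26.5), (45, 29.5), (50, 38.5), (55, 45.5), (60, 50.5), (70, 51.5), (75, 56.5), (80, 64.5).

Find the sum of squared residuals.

SSE = 68

x=20: ŷ = -1.5 + 0.8·20 = 14.5; r = 15.5 − 14.5 = 1
x=35: ŷ = -1.5 + 0.8·35 = 26.5; r = 26.5 − 26.5 = 0
x=45: ŷ = -1.5 + 0.8·45 = 34.5; r = 29.5 − 34.5 = -5
x=50: ŷ = -1.5 + 0.8·50 = 38.5; r = 38.5 − 38.5 = 0
x=55: ŷ = -1.5 + 0.8·55 = 42.5; r = 45.5 − 42.5 = 3
x=60: ŷ = -1.5 + 0.8·60 = 46.5; r = 50.5 − 46.5 = 4
x=70: ŷ = -1.5 + 0.8·70 = 54.5; r = 51.5 − 54.5 = -3
x=75: ŷ = -1.5 + 0.8·75 = 58.5; r = 56.5 − 58.5 = -2
x=80: ŷ = -1.5 + 0.8·80 = 62.5; r = 64.5 − 62.5 = 2
SSE = 1 + 0 + 25 + 0 + 9 + 16 + 9 + 4 + 4 = 68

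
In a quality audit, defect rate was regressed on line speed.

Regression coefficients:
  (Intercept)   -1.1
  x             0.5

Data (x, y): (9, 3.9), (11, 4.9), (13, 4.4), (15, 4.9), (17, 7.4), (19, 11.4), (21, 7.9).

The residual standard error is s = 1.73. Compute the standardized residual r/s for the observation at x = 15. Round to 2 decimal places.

-0.87

ŷ = -1.1 + 0.5·15 = 6.4
r = 4.9 − 6.4 = -1.5
r/s = -1.5 / 1.73 = -0.87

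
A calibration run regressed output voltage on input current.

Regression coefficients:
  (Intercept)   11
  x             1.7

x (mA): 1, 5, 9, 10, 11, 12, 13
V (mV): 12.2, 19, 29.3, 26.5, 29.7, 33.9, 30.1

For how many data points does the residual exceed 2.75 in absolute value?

2

x=1: V̂ = 11 + 1.7·1 = 12.7; e = 12.2 − 12.7 = -0.5
x=5: V̂ = 11 + 1.7·5 = 19.5; e = 19 − 19.5 = -0.5
x=9: V̂ = 11 + 1.7·9 = 26.3; e = 29.3 − 26.3 = 3
x=10: V̂ = 11 + 1.7·10 = 28; e = 26.5 − 28 = -1.5
x=11: V̂ = 11 + 1.7·11 = 29.7; e = 29.7 − 29.7 = 0
x=12: V̂ = 11 + 1.7·12 = 31.4; e = 33.9 − 31.4 = 2.5
x=13: V̂ = 11 + 1.7·13 = 33.1; e = 30.1 − 33.1 = -3
|e| > 2.75: x=9 (|e|=3), x=13 (|e|=3) → 2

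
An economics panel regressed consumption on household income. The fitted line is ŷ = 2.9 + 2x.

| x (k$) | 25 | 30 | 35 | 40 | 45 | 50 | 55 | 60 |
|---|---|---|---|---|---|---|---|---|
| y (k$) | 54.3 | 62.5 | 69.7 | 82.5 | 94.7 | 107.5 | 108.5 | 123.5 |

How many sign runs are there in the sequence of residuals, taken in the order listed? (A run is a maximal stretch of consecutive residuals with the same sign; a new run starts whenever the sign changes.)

5 runs

x=25: ŷ = 2.9 + 2·25 = 52.9; e = 54.3 − 52.9 = 1.4
x=30: ŷ = 2.9 + 2·30 = 62.9; e = 62.5 − 62.9 = -0.4
x=35: ŷ = 2.9 + 2·35 = 72.9; e = 69.7 − 72.9 = -3.2
x=40: ŷ = 2.9 + 2·40 = 82.9; e = 82.5 − 82.9 = -0.4
x=45: ŷ = 2.9 + 2·45 = 92.9; e = 94.7 − 92.9 = 1.8
x=50: ŷ = 2.9 + 2·50 = 102.9; e = 107.5 − 102.9 = 4.6
x=55: ŷ = 2.9 + 2·55 = 112.9; e = 108.5 − 112.9 = -4.4
x=60: ŷ = 2.9 + 2·60 = 122.9; e = 123.5 − 122.9 = 0.6
Signs: + − − − + + − +
Runs: +×1, −×3, +×2, −×1, +×1 → 5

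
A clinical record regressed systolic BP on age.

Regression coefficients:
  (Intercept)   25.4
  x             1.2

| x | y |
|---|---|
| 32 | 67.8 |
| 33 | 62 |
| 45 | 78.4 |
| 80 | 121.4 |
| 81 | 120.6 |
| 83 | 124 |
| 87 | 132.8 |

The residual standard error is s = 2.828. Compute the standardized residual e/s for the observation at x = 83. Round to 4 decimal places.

-0.3536

ŷ = 25.4 + 1.2·83 = 125
e = 124 − 125 = -1
e/s = -1 / 2.828 = -0.3536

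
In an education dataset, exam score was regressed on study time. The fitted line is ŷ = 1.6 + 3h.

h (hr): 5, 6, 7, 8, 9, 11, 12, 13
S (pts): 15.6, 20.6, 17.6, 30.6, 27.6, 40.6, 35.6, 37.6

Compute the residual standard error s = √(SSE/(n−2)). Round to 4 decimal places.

h=5: ŷ = 1.6 + 3·5 = 16.6; r = 15.6 − 16.6 = -1
h=6: ŷ = 1.6 + 3·6 = 19.6; r = 20.6 − 19.6 = 1
h=7: ŷ = 1.6 + 3·7 = 22.6; r = 17.6 − 22.6 = -5
h=8: ŷ = 1.6 + 3·8 = 25.6; r = 30.6 − 25.6 = 5
h=9: ŷ = 1.6 + 3·9 = 28.6; r = 27.6 − 28.6 = -1
h=11: ŷ = 1.6 + 3·11 = 34.6; r = 40.6 − 34.6 = 6
h=12: ŷ = 1.6 + 3·12 = 37.6; r = 35.6 − 37.6 = -2
h=13: ŷ = 1.6 + 3·13 = 40.6; r = 37.6 − 40.6 = -3
SSE = 1 + 1 + 25 + 25 + 1 + 36 + 4 + 9 = 102
s = √(102/6) = √17 ≈ 4.1231

s = 4.1231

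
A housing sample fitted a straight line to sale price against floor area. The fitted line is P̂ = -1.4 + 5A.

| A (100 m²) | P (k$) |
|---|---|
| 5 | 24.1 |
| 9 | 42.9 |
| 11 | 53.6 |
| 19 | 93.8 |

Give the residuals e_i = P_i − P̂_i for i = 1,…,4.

A=5: P̂ = -1.4 + 5·5 = 23.6; e = 24.1 − 23.6 = 0.5
A=9: P̂ = -1.4 + 5·9 = 43.6; e = 42.9 − 43.6 = -0.7
A=11: P̂ = -1.4 + 5·11 = 53.6; e = 53.6 − 53.6 = 0
A=19: P̂ = -1.4 + 5·19 = 93.6; e = 93.8 − 93.6 = 0.2

0.5, -0.7, 0, 0.2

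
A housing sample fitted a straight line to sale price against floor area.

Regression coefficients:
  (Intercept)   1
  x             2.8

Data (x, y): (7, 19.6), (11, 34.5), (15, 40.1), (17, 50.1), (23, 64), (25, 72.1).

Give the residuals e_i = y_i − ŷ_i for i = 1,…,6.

-1, 2.7, -2.9, 1.5, -1.4, 1.1

x=7: ŷ = 1 + 2.8·7 = 20.6; e = 19.6 − 20.6 = -1
x=11: ŷ = 1 + 2.8·11 = 31.8; e = 34.5 − 31.8 = 2.7
x=15: ŷ = 1 + 2.8·15 = 43; e = 40.1 − 43 = -2.9
x=17: ŷ = 1 + 2.8·17 = 48.6; e = 50.1 − 48.6 = 1.5
x=23: ŷ = 1 + 2.8·23 = 65.4; e = 64 − 65.4 = -1.4
x=25: ŷ = 1 + 2.8·25 = 71; e = 72.1 − 71 = 1.1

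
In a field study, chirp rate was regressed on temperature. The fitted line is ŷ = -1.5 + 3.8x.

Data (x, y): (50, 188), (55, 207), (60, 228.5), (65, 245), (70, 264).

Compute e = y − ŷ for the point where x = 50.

ŷ = -1.5 + 3.8·50 = 188.5
e = 188 − 188.5 = -0.5

e = -0.5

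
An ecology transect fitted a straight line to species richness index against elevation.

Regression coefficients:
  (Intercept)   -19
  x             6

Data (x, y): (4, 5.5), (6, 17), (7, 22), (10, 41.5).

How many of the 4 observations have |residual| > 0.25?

3

x=4: ŷ = -19 + 6·4 = 5; e = 5.5 − 5 = 0.5
x=6: ŷ = -19 + 6·6 = 17; e = 17 − 17 = 0
x=7: ŷ = -19 + 6·7 = 23; e = 22 − 23 = -1
x=10: ŷ = -19 + 6·10 = 41; e = 41.5 − 41 = 0.5
|e| > 0.25: x=4 (|e|=0.5), x=7 (|e|=1), x=10 (|e|=0.5) → 3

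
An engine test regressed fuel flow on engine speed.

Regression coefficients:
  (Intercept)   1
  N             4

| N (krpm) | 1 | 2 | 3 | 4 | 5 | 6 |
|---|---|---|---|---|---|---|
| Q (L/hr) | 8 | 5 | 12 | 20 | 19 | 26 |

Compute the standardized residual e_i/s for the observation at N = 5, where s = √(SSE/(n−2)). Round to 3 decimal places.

-0.632

N=1: Q̂ = 1 + 4·1 = 5; e = 8 − 5 = 3
N=2: Q̂ = 1 + 4·2 = 9; e = 5 − 9 = -4
N=3: Q̂ = 1 + 4·3 = 13; e = 12 − 13 = -1
N=4: Q̂ = 1 + 4·4 = 17; e = 20 − 17 = 3
N=5: Q̂ = 1 + 4·5 = 21; e = 19 − 21 = -2
N=6: Q̂ = 1 + 4·6 = 25; e = 26 − 25 = 1
SSE = 9 + 16 + 1 + 9 + 4 + 1 = 40
s = √(40/4) = 3.16228
e/s = -2 / 3.16228 = -0.632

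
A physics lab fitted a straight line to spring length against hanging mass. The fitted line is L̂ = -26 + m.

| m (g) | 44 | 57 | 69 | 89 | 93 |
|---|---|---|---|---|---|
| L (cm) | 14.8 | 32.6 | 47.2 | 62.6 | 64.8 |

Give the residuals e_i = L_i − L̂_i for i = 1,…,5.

m=44: L̂ = -26 + 44 = 18; e = 14.8 − 18 = -3.2
m=57: L̂ = -26 + 57 = 31; e = 32.6 − 31 = 1.6
m=69: L̂ = -26 + 69 = 43; e = 47.2 − 43 = 4.2
m=89: L̂ = -26 + 89 = 63; e = 62.6 − 63 = -0.4
m=93: L̂ = -26 + 93 = 67; e = 64.8 − 67 = -2.2

-3.2, 1.6, 4.2, -0.4, -2.2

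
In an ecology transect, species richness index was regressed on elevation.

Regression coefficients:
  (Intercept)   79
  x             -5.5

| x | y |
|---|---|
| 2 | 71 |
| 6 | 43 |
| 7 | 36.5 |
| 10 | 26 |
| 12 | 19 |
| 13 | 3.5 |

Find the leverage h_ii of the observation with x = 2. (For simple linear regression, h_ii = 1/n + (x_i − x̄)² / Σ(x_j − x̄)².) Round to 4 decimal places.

x̄ = (2 + 6 + 7 + 10 + 12 + 13)/6 = 8.33333
Σ(x − x̄)² = 40.1111 + 5.44444 + 1.77778 + 2.77778 + 13.4444 + 21.7778 = 85.3333
h = 1/6 + (-6.33333)²/85.3333 = 0.166667 + 0.470052 = 0.6367

h = 0.6367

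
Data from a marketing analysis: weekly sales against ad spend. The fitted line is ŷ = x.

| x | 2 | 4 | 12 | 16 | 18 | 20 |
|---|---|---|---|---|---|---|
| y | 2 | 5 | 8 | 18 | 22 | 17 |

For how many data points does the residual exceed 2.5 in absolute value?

3

x=2: ŷ = 2 = 2; r = 2 − 2 = 0
x=4: ŷ = 4 = 4; r = 5 − 4 = 1
x=12: ŷ = 12 = 12; r = 8 − 12 = -4
x=16: ŷ = 16 = 16; r = 18 − 16 = 2
x=18: ŷ = 18 = 18; r = 22 − 18 = 4
x=20: ŷ = 20 = 20; r = 17 − 20 = -3
|r| > 2.5: x=12 (|r|=4), x=18 (|r|=4), x=20 (|r|=3) → 3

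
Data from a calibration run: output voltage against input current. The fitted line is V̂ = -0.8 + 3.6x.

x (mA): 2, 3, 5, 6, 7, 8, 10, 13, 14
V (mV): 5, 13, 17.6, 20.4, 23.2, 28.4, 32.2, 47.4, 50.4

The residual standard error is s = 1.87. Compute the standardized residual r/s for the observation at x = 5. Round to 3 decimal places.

0.214

V̂ = -0.8 + 3.6·5 = 17.2
r = 17.6 − 17.2 = 0.4
r/s = 0.4 / 1.87 = 0.214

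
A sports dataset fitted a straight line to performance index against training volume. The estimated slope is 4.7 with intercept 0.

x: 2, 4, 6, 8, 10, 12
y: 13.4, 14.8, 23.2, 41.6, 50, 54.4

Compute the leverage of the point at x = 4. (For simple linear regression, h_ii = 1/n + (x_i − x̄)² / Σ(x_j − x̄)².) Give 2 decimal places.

x̄ = (2 + 4 + 6 + 8 + 10 + 12)/6 = 7
Σ(x − x̄)² = 25 + 9 + 1 + 1 + 9 + 25 = 70
h = 1/6 + (-3)²/70 = 0.166667 + 0.128571 = 0.30

h = 0.30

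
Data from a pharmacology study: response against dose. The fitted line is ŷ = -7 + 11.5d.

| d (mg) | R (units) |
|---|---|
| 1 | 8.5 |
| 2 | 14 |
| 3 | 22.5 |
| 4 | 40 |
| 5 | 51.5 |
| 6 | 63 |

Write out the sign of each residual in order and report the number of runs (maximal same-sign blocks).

3 runs

d=1: ŷ = -7 + 11.5·1 = 4.5; e = 8.5 − 4.5 = 4
d=2: ŷ = -7 + 11.5·2 = 16; e = 14 − 16 = -2
d=3: ŷ = -7 + 11.5·3 = 27.5; e = 22.5 − 27.5 = -5
d=4: ŷ = -7 + 11.5·4 = 39; e = 40 − 39 = 1
d=5: ŷ = -7 + 11.5·5 = 50.5; e = 51.5 − 50.5 = 1
d=6: ŷ = -7 + 11.5·6 = 62; e = 63 − 62 = 1
Signs: + − − + + +
Runs: +×1, −×2, +×3 → 3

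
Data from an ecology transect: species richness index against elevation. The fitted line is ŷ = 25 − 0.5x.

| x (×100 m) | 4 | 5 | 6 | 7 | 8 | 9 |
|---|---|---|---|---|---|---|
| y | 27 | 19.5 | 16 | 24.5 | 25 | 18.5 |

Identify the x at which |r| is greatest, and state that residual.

x=4: ŷ = 25 − 0.5·4 = 23; r = 27 − 23 = 4
x=5: ŷ = 25 − 0.5·5 = 22.5; r = 19.5 − 22.5 = -3
x=6: ŷ = 25 − 0.5·6 = 22; r = 16 − 22 = -6
x=7: ŷ = 25 − 0.5·7 = 21.5; r = 24.5 − 21.5 = 3
x=8: ŷ = 25 − 0.5·8 = 21; r = 25 − 21 = 4
x=9: ŷ = 25 − 0.5·9 = 20.5; r = 18.5 − 20.5 = -2
Largest |r| is 6 at x = 6, residual -6.

x = 6, r = -6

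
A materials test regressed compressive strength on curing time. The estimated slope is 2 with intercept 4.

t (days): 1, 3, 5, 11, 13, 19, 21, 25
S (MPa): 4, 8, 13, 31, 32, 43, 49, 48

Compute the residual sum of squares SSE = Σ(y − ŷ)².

SSE = 84

t=1: ŷ = 4 + 2·1 = 6; e = 4 − 6 = -2
t=3: ŷ = 4 + 2·3 = 10; e = 8 − 10 = -2
t=5: ŷ = 4 + 2·5 = 14; e = 13 − 14 = -1
t=11: ŷ = 4 + 2·11 = 26; e = 31 − 26 = 5
t=13: ŷ = 4 + 2·13 = 30; e = 32 − 30 = 2
t=19: ŷ = 4 + 2·19 = 42; e = 43 − 42 = 1
t=21: ŷ = 4 + 2·21 = 46; e = 49 − 46 = 3
t=25: ŷ = 4 + 2·25 = 54; e = 48 − 54 = -6
SSE = 4 + 4 + 1 + 25 + 4 + 1 + 9 + 36 = 84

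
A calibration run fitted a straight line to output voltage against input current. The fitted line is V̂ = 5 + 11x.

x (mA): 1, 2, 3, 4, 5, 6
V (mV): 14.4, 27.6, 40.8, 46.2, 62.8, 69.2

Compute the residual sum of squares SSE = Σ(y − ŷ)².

SSE = 29.68

x=1: V̂ = 5 + 11·1 = 16; r = 14.4 − 16 = -1.6
x=2: V̂ = 5 + 11·2 = 27; r = 27.6 − 27 = 0.6
x=3: V̂ = 5 + 11·3 = 38; r = 40.8 − 38 = 2.8
x=4: V̂ = 5 + 11·4 = 49; r = 46.2 − 49 = -2.8
x=5: V̂ = 5 + 11·5 = 60; r = 62.8 − 60 = 2.8
x=6: V̂ = 5 + 11·6 = 71; r = 69.2 − 71 = -1.8
SSE = 2.56 + 0.36 + 7.84 + 7.84 + 7.84 + 3.24 = 29.68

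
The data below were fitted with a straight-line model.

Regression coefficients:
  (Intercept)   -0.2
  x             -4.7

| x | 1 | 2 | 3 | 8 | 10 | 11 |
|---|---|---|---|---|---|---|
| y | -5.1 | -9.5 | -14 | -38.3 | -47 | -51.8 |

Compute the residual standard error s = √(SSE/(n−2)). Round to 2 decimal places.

x=1: ŷ = -0.2 − 4.7·1 = -4.9; e = -5.1 − (-4.9) = -0.2
x=2: ŷ = -0.2 − 4.7·2 = -9.6; e = -9.5 − (-9.6) = 0.1
x=3: ŷ = -0.2 − 4.7·3 = -14.3; e = -14 − (-14.3) = 0.3
x=8: ŷ = -0.2 − 4.7·8 = -37.8; e = -38.3 − (-37.8) = -0.5
x=10: ŷ = -0.2 − 4.7·10 = -47.2; e = -47 − (-47.2) = 0.2
x=11: ŷ = -0.2 − 4.7·11 = -51.9; e = -51.8 − (-51.9) = 0.1
SSE = 0.04 + 0.01 + 0.09 + 0.25 + 0.04 + 0.01 = 0.44
s = √(0.44/4) = √0.11 ≈ 0.33

s = 0.33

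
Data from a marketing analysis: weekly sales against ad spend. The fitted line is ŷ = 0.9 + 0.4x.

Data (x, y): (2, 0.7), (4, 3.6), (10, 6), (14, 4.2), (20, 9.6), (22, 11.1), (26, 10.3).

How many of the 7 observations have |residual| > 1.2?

x=2: ŷ = 0.9 + 0.4·2 = 1.7; e = 0.7 − 1.7 = -1
x=4: ŷ = 0.9 + 0.4·4 = 2.5; e = 3.6 − 2.5 = 1.1
x=10: ŷ = 0.9 + 0.4·10 = 4.9; e = 6 − 4.9 = 1.1
x=14: ŷ = 0.9 + 0.4·14 = 6.5; e = 4.2 − 6.5 = -2.3
x=20: ŷ = 0.9 + 0.4·20 = 8.9; e = 9.6 − 8.9 = 0.7
x=22: ŷ = 0.9 + 0.4·22 = 9.7; e = 11.1 − 9.7 = 1.4
x=26: ŷ = 0.9 + 0.4·26 = 11.3; e = 10.3 − 11.3 = -1
|e| > 1.2: x=14 (|e|=2.3), x=22 (|e|=1.4) → 2

2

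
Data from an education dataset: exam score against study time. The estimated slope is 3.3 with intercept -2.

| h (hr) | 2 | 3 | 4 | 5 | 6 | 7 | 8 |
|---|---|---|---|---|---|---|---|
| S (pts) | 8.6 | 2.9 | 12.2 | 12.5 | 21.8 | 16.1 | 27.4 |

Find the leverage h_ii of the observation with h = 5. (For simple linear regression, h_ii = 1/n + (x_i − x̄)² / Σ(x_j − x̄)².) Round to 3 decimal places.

h̄ = (2 + 3 + 4 + 5 + 6 + 7 + 8)/7 = 5
Σ(h − h̄)² = 9 + 4 + 1 + 0 + 1 + 4 + 9 = 28
h = 1/7 + (0)²/28 = 0.142857 + 0 = 0.143

h = 0.143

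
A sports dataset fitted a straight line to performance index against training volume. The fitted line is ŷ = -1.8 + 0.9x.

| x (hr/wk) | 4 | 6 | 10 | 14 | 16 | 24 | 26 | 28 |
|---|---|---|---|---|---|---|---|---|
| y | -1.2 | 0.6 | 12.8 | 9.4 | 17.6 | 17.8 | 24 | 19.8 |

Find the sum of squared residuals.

SSE = 99.04

x=4: ŷ = -1.8 + 0.9·4 = 1.8; e = -1.2 − 1.8 = -3
x=6: ŷ = -1.8 + 0.9·6 = 3.6; e = 0.6 − 3.6 = -3
x=10: ŷ = -1.8 + 0.9·10 = 7.2; e = 12.8 − 7.2 = 5.6
x=14: ŷ = -1.8 + 0.9·14 = 10.8; e = 9.4 − 10.8 = -1.4
x=16: ŷ = -1.8 + 0.9·16 = 12.6; e = 17.6 − 12.6 = 5
x=24: ŷ = -1.8 + 0.9·24 = 19.8; e = 17.8 − 19.8 = -2
x=26: ŷ = -1.8 + 0.9·26 = 21.6; e = 24 − 21.6 = 2.4
x=28: ŷ = -1.8 + 0.9·28 = 23.4; e = 19.8 − 23.4 = -3.6
SSE = 9 + 9 + 31.36 + 1.96 + 25 + 4 + 5.76 + 12.96 = 99.04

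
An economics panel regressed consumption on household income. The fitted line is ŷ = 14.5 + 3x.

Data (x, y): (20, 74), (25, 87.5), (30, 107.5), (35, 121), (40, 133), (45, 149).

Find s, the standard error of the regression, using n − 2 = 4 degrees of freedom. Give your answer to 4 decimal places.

x=20: ŷ = 14.5 + 3·20 = 74.5; r = 74 − 74.5 = -0.5
x=25: ŷ = 14.5 + 3·25 = 89.5; r = 87.5 − 89.5 = -2
x=30: ŷ = 14.5 + 3·30 = 104.5; r = 107.5 − 104.5 = 3
x=35: ŷ = 14.5 + 3·35 = 119.5; r = 121 − 119.5 = 1.5
x=40: ŷ = 14.5 + 3·40 = 134.5; r = 133 − 134.5 = -1.5
x=45: ŷ = 14.5 + 3·45 = 149.5; r = 149 − 149.5 = -0.5
SSE = 0.25 + 4 + 9 + 2.25 + 2.25 + 0.25 = 18
s = √(18/4) = √4.5 ≈ 2.1213

s = 2.1213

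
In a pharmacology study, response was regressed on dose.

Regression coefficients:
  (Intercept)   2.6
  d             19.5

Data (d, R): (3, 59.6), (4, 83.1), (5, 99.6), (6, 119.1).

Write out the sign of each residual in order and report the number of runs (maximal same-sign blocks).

3 runs

d=3: ŷ = 2.6 + 19.5·3 = 61.1; e = 59.6 − 61.1 = -1.5
d=4: ŷ = 2.6 + 19.5·4 = 80.6; e = 83.1 − 80.6 = 2.5
d=5: ŷ = 2.6 + 19.5·5 = 100.1; e = 99.6 − 100.1 = -0.5
d=6: ŷ = 2.6 + 19.5·6 = 119.6; e = 119.1 − 119.6 = -0.5
Signs: − + − −
Runs: −×1, +×1, −×2 → 3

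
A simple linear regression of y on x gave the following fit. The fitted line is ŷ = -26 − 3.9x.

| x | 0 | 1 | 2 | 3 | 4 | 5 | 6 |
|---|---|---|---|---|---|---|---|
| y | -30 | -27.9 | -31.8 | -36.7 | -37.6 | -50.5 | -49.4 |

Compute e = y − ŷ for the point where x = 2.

ŷ = -26 − 3.9·2 = -33.8
e = -31.8 − (-33.8) = 2

e = 2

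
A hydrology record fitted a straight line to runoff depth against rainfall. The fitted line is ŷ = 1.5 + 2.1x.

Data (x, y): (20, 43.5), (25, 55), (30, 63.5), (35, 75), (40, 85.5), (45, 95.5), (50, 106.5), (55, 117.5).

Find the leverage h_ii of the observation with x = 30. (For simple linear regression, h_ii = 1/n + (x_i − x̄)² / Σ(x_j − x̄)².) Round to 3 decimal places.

h = 0.179

x̄ = (20 + 25 + 30 + 35 + 40 + 45 + 50 + 55)/8 = 37.5
Σ(x − x̄)² = 306.25 + 156.25 + 56.25 + 6.25 + 6.25 + 56.25 + 156.25 + 306.25 = 1050
h = 1/8 + (-7.5)²/1050 = 0.125 + 0.0535714 = 0.179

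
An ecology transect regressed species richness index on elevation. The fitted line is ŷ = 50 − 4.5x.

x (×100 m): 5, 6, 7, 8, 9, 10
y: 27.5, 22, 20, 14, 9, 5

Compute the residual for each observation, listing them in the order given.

x=5: ŷ = 50 − 4.5·5 = 27.5; r = 27.5 − 27.5 = 0
x=6: ŷ = 50 − 4.5·6 = 23; r = 22 − 23 = -1
x=7: ŷ = 50 − 4.5·7 = 18.5; r = 20 − 18.5 = 1.5
x=8: ŷ = 50 − 4.5·8 = 14; r = 14 − 14 = 0
x=9: ŷ = 50 − 4.5·9 = 9.5; r = 9 − 9.5 = -0.5
x=10: ŷ = 50 − 4.5·10 = 5; r = 5 − 5 = 0

0, -1, 1.5, 0, -0.5, 0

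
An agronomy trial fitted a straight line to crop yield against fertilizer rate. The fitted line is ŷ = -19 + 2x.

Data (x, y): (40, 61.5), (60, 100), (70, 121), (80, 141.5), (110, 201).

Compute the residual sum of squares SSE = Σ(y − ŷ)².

SSE = 1.5

x=40: ŷ = -19 + 2·40 = 61; e = 61.5 − 61 = 0.5
x=60: ŷ = -19 + 2·60 = 101; e = 100 − 101 = -1
x=70: ŷ = -19 + 2·70 = 121; e = 121 − 121 = 0
x=80: ŷ = -19 + 2·80 = 141; e = 141.5 − 141 = 0.5
x=110: ŷ = -19 + 2·110 = 201; e = 201 − 201 = 0
SSE = 0.25 + 1 + 0 + 0.25 + 0 = 1.5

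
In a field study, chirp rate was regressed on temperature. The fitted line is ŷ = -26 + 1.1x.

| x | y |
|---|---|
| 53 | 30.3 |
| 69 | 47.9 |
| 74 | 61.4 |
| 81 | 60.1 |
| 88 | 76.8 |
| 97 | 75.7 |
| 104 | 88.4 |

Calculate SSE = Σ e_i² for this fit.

x=53: ŷ = -26 + 1.1·53 = 32.3; e = 30.3 − 32.3 = -2
x=69: ŷ = -26 + 1.1·69 = 49.9; e = 47.9 − 49.9 = -2
x=74: ŷ = -26 + 1.1·74 = 55.4; e = 61.4 − 55.4 = 6
x=81: ŷ = -26 + 1.1·81 = 63.1; e = 60.1 − 63.1 = -3
x=88: ŷ = -26 + 1.1·88 = 70.8; e = 76.8 − 70.8 = 6
x=97: ŷ = -26 + 1.1·97 = 80.7; e = 75.7 − 80.7 = -5
x=104: ŷ = -26 + 1.1·104 = 88.4; e = 88.4 − 88.4 = 0
SSE = 4 + 4 + 36 + 9 + 36 + 25 + 0 = 114

SSE = 114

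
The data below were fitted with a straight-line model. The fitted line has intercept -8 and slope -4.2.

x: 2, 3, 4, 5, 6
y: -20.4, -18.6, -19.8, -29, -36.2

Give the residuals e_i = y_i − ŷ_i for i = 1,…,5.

-4, 2, 5, 0, -3

x=2: ŷ = -8 − 4.2·2 = -16.4; e = -20.4 − (-16.4) = -4
x=3: ŷ = -8 − 4.2·3 = -20.6; e = -18.6 − (-20.6) = 2
x=4: ŷ = -8 − 4.2·4 = -24.8; e = -19.8 − (-24.8) = 5
x=5: ŷ = -8 − 4.2·5 = -29; e = -29 − (-29) = 0
x=6: ŷ = -8 − 4.2·6 = -33.2; e = -36.2 − (-33.2) = -3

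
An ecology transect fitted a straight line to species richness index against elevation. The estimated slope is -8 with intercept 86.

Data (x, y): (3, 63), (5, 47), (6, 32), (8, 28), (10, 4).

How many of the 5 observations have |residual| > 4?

2

x=3: ŷ = 86 − 8·3 = 62; e = 63 − 62 = 1
x=5: ŷ = 86 − 8·5 = 46; e = 47 − 46 = 1
x=6: ŷ = 86 − 8·6 = 38; e = 32 − 38 = -6
x=8: ŷ = 86 − 8·8 = 22; e = 28 − 22 = 6
x=10: ŷ = 86 − 8·10 = 6; e = 4 − 6 = -2
|e| > 4: x=6 (|e|=6), x=8 (|e|=6) → 2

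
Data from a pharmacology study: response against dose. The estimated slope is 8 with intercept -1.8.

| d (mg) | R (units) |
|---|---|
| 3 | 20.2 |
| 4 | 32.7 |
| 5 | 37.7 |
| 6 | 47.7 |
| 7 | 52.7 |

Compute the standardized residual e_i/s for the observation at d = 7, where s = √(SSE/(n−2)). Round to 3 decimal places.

-0.671

d=3: R̂ = -1.8 + 8·3 = 22.2; e = 20.2 − 22.2 = -2
d=4: R̂ = -1.8 + 8·4 = 30.2; e = 32.7 − 30.2 = 2.5
d=5: R̂ = -1.8 + 8·5 = 38.2; e = 37.7 − 38.2 = -0.5
d=6: R̂ = -1.8 + 8·6 = 46.2; e = 47.7 − 46.2 = 1.5
d=7: R̂ = -1.8 + 8·7 = 54.2; e = 52.7 − 54.2 = -1.5
SSE = 4 + 6.25 + 0.25 + 2.25 + 2.25 = 15
s = √(15/3) = 2.23607
e/s = -1.5 / 2.23607 = -0.671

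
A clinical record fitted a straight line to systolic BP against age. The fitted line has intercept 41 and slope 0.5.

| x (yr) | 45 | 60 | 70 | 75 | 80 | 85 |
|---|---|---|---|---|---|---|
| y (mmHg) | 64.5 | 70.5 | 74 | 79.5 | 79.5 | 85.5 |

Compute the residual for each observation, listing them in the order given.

1, -0.5, -2, 1, -1.5, 2

x=45: ŷ = 41 + 0.5·45 = 63.5; e = 64.5 − 63.5 = 1
x=60: ŷ = 41 + 0.5·60 = 71; e = 70.5 − 71 = -0.5
x=70: ŷ = 41 + 0.5·70 = 76; e = 74 − 76 = -2
x=75: ŷ = 41 + 0.5·75 = 78.5; e = 79.5 − 78.5 = 1
x=80: ŷ = 41 + 0.5·80 = 81; e = 79.5 − 81 = -1.5
x=85: ŷ = 41 + 0.5·85 = 83.5; e = 85.5 − 83.5 = 2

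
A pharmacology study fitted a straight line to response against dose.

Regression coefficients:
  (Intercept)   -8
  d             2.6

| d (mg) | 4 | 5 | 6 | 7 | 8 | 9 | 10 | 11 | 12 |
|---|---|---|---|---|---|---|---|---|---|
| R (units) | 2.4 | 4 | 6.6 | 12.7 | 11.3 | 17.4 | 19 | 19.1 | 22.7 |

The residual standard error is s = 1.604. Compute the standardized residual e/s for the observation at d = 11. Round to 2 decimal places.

R̂ = -8 + 2.6·11 = 20.6
e = 19.1 − 20.6 = -1.5
e/s = -1.5 / 1.604 = -0.94

-0.94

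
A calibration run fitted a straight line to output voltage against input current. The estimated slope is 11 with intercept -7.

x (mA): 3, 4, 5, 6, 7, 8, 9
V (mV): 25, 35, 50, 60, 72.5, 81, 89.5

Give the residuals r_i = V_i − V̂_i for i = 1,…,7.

x=3: V̂ = -7 + 11·3 = 26; r = 25 − 26 = -1
x=4: V̂ = -7 + 11·4 = 37; r = 35 − 37 = -2
x=5: V̂ = -7 + 11·5 = 48; r = 50 − 48 = 2
x=6: V̂ = -7 + 11·6 = 59; r = 60 − 59 = 1
x=7: V̂ = -7 + 11·7 = 70; r = 72.5 − 70 = 2.5
x=8: V̂ = -7 + 11·8 = 81; r = 81 − 81 = 0
x=9: V̂ = -7 + 11·9 = 92; r = 89.5 − 92 = -2.5

-1, -2, 2, 1, 2.5, 0, -2.5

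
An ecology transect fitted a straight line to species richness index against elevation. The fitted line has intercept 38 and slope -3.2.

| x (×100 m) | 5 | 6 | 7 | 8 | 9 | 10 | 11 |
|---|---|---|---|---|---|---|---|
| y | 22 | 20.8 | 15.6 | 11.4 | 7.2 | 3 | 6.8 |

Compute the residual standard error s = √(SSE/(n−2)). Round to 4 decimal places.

x=5: ŷ = 38 − 3.2·5 = 22; e = 22 − 22 = 0
x=6: ŷ = 38 − 3.2·6 = 18.8; e = 20.8 − 18.8 = 2
x=7: ŷ = 38 − 3.2·7 = 15.6; e = 15.6 − 15.6 = 0
x=8: ŷ = 38 − 3.2·8 = 12.4; e = 11.4 − 12.4 = -1
x=9: ŷ = 38 − 3.2·9 = 9.2; e = 7.2 − 9.2 = -2
x=10: ŷ = 38 − 3.2·10 = 6; e = 3 − 6 = -3
x=11: ŷ = 38 − 3.2·11 = 2.8; e = 6.8 − 2.8 = 4
SSE = 0 + 4 + 0 + 1 + 4 + 9 + 16 = 34
s = √(34/5) = √6.8 ≈ 2.6077

s = 2.6077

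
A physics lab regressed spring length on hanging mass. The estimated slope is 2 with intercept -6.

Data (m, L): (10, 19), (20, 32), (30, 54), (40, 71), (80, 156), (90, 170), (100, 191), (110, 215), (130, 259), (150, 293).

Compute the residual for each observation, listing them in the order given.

5, -2, 0, -3, 2, -4, -3, 1, 5, -1

m=10: L̂ = -6 + 2·10 = 14; e = 19 − 14 = 5
m=20: L̂ = -6 + 2·20 = 34; e = 32 − 34 = -2
m=30: L̂ = -6 + 2·30 = 54; e = 54 − 54 = 0
m=40: L̂ = -6 + 2·40 = 74; e = 71 − 74 = -3
m=80: L̂ = -6 + 2·80 = 154; e = 156 − 154 = 2
m=90: L̂ = -6 + 2·90 = 174; e = 170 − 174 = -4
m=100: L̂ = -6 + 2·100 = 194; e = 191 − 194 = -3
m=110: L̂ = -6 + 2·110 = 214; e = 215 − 214 = 1
m=130: L̂ = -6 + 2·130 = 254; e = 259 − 254 = 5
m=150: L̂ = -6 + 2·150 = 294; e = 293 − 294 = -1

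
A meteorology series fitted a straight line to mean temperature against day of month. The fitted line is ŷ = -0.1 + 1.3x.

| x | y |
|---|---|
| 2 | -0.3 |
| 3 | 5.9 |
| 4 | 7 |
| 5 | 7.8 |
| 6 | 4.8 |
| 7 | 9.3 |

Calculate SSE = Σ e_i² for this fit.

x=2: ŷ = -0.1 + 1.3·2 = 2.5; e = -0.3 − 2.5 = -2.8
x=3: ŷ = -0.1 + 1.3·3 = 3.8; e = 5.9 − 3.8 = 2.1
x=4: ŷ = -0.1 + 1.3·4 = 5.1; e = 7 − 5.1 = 1.9
x=5: ŷ = -0.1 + 1.3·5 = 6.4; e = 7.8 − 6.4 = 1.4
x=6: ŷ = -0.1 + 1.3·6 = 7.7; e = 4.8 − 7.7 = -2.9
x=7: ŷ = -0.1 + 1.3·7 = 9; e = 9.3 − 9 = 0.3
SSE = 7.84 + 4.41 + 3.61 + 1.96 + 8.41 + 0.09 = 26.32

SSE = 26.32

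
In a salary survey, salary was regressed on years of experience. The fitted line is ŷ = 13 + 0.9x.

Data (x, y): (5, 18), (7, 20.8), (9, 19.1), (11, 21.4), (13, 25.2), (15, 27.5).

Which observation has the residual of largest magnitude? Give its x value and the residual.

x = 9, r = -2

x=5: ŷ = 13 + 0.9·5 = 17.5; r = 18 − 17.5 = 0.5
x=7: ŷ = 13 + 0.9·7 = 19.3; r = 20.8 − 19.3 = 1.5
x=9: ŷ = 13 + 0.9·9 = 21.1; r = 19.1 − 21.1 = -2
x=11: ŷ = 13 + 0.9·11 = 22.9; r = 21.4 − 22.9 = -1.5
x=13: ŷ = 13 + 0.9·13 = 24.7; r = 25.2 − 24.7 = 0.5
x=15: ŷ = 13 + 0.9·15 = 26.5; r = 27.5 − 26.5 = 1
Largest |r| is 2 at x = 9, residual -2.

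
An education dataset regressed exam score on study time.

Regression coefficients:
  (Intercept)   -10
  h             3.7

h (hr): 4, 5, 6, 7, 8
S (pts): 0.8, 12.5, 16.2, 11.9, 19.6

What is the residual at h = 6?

r = 4

ŷ = -10 + 3.7·6 = 12.2
r = 16.2 − 12.2 = 4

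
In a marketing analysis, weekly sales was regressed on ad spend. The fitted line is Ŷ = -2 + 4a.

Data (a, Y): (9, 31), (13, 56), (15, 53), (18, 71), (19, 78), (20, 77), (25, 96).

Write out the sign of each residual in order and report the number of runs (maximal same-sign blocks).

5 runs

a=9: Ŷ = -2 + 4·9 = 34; e = 31 − 34 = -3
a=13: Ŷ = -2 + 4·13 = 50; e = 56 − 50 = 6
a=15: Ŷ = -2 + 4·15 = 58; e = 53 − 58 = -5
a=18: Ŷ = -2 + 4·18 = 70; e = 71 − 70 = 1
a=19: Ŷ = -2 + 4·19 = 74; e = 78 − 74 = 4
a=20: Ŷ = -2 + 4·20 = 78; e = 77 − 78 = -1
a=25: Ŷ = -2 + 4·25 = 98; e = 96 − 98 = -2
Signs: − + − + + − −
Runs: −×1, +×1, −×1, +×2, −×2 → 5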